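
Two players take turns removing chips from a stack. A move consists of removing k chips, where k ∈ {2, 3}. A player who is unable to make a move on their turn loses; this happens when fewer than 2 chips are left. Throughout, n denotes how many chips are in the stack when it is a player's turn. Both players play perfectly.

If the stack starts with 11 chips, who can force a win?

The second player wins.

Build the W/L table. Terminal = L. A non-terminal position is W if it has a move to some L; otherwise it is L.
n=0: no move → L
n=1: no move → L
n=2: →0(L), so W
n=3: →1(L), so W
n=4: →1(L), so W
n=5: →3(W), 2(W) — all W, so L
n=6: →4(W), 3(W) — all W, so L
n=7: →5(L), so W
n=8: →6(L), so W
n=9: →6(L), so W
n=10: →8(W), 7(W) — all W, so L
n=11: →9(W), 8(W) — all W, so L
The starting position 11 is L: whatever the player to move does, the opponent receives a W position.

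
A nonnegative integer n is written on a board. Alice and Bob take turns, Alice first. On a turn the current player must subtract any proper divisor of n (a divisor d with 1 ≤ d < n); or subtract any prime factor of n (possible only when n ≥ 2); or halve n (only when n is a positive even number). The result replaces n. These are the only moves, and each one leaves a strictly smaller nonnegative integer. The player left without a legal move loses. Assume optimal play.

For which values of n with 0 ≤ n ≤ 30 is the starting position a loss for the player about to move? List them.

Label each position W (a win for the player to move) or L (a loss). A position with no legal move is L; any other position is W exactly when some move reaches an L, and L when every move reaches a W.
n=0: no move → L
n=1: no move → L
n=2: reaches L-position 0 → W
n=3: reaches L-position 0 → W
n=4: only reaches 2(W), 3(W), all W → L
n=5: reaches L-position 0 → W
n=6: reaches L-position 4 → W
n=7: reaches L-position 0 → W
n=8: reaches L-position 4 → W
n=9: only reaches 6(W), 8(W), all W → L
n=10: reaches L-position 9 → W
n=11: reaches L-position 0 → W
n=12: reaches L-position 9 → W
n=13: reaches L-position 0 → W
n=14: only reaches 7(W), 12(W), 13(W), all W → L
n=15: reaches L-position 14 → W
n=16: reaches L-position 14 → W
n=17: reaches L-position 0 → W
n=18: reaches L-position 9 → W
n=19: reaches L-position 0 → W
n=20: only reaches 10(W), 15(W), 16(W), 18(W), 19(W), all W → L
n=21: reaches L-position 14 → W
n=22: reaches L-position 20 → W
n=23: reaches L-position 0 → W
n=24: reaches L-position 20 → W
n=25: reaches L-position 20 → W
n=26: only reaches 13(W), 24(W), 25(W), all W → L
n=27: reaches L-position 26 → W
n=28: reaches L-position 14 → W
n=29: reaches L-position 0 → W
n=30: reaches L-position 20 → W
The losing starting values of n are exactly the entries labelled L in this table (7 of them).

0, 1, 4, 9, 14, 20, 26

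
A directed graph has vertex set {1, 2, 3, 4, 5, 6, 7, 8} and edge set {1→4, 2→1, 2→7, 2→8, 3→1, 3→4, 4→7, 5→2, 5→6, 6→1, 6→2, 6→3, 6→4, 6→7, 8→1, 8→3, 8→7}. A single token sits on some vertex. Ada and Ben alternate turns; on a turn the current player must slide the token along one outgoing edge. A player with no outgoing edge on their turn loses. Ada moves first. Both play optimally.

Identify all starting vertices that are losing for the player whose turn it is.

1, 5, 7

Build the W/L table. Terminal = L. A non-terminal position is W if it has a move to some L; otherwise it is L.
Every edge goes from a vertex to one that appears earlier in the order 7, 4, 1, 3, 8, 2, 6, 5, so processing vertices in that order labels each vertex after all of its successors.
7: no outgoing edge → L
4: →7(L), so W
1: →4(W) only, which is W, so L
3: →1(L), so W
8: →1(L), so W
2: →1(L), so W
6: →1(L), so W
5: →6(W), 2(W) — all W, so L
The losing starting vertices are exactly the entries labelled L in this table (3 of them).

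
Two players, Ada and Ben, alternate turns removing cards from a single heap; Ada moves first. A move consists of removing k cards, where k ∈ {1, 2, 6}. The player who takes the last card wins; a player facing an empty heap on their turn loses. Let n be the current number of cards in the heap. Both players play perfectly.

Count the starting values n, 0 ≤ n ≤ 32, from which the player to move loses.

10

Label each position W (a win for the player to move) or L (a loss). A position with no legal move is L; any other position is W exactly when some move reaches an L, and L when every move reaches a W.
n=0: no move → L
n=1: reaches L-position 0 → W
n=2: reaches L-position 0 → W
n=3: only reaches 2(W), 1(W), all W → L
n=4: reaches L-position 3 → W
n=5: reaches L-position 3 → W
n=6: reaches L-position 0 → W
n=7: only reaches 6(W), 5(W), 1(W), all W → L
n=8: reaches L-position 7 → W
n=9: reaches L-position 7 → W
n=10: only reaches 9(W), 8(W), 4(W), all W → L
n=11: reaches L-position 10 → W
n=12: reaches L-position 10 → W
n=13: reaches L-position 7 → W
n=14: only reaches 13(W), 12(W), 8(W), all W → L
n=15: reaches L-position 14 → W
n=16: reaches L-position 14 → W
n=17: only reaches 16(W), 15(W), 11(W), all W → L
n=18: reaches L-position 17 → W
n=19: reaches L-position 17 → W
n=20: reaches L-position 14 → W
n=21: only reaches 20(W), 19(W), 15(W), all W → L
n=22: reaches L-position 21 → W
n=23: reaches L-position 21 → W
n=24: only reaches 23(W), 22(W), 18(W), all W → L
n=25: reaches L-position 24 → W
n=26: reaches L-position 24 → W
n=27: reaches L-position 21 → W
n=28: only reaches 27(W), 26(W), 22(W), all W → L
n=29: reaches L-position 28 → W
n=30: reaches L-position 28 → W
n=31: only reaches 30(W), 29(W), 25(W), all W → L
n=32: reaches L-position 31 → W
L entries with 0 ≤ n ≤ 32: n = 0, 3, 7, 10, 14, 17, 21, 24, 28, 31; that makes 10.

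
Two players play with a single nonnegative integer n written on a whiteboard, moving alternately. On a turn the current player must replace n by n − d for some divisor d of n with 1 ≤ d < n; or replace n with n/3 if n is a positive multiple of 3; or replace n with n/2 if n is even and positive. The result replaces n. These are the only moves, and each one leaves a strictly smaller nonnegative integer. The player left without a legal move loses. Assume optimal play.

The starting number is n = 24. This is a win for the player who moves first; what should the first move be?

Use the standard recursion: the mover loses at a terminal position; elsewhere, the mover wins exactly when some move hands the opponent an L position.
n=0: no move → L
n=1: no move → L
n=2: can move to 1, which is L ⇒ W
n=3: can move to 1, which is L ⇒ W
n=4: moves to 2(W), 3(W); every one is W ⇒ L
n=5: can move to 4, which is L ⇒ W
n=6: can move to 4, which is L ⇒ W
n=7: the only move is to 6(W), a W ⇒ L
n=8: can move to 4, which is L ⇒ W
n=9: moves to 3(W), 6(W), 8(W); every one is W ⇒ L
n=10: can move to 9, which is L ⇒ W
n=11: the only move is to 10(W), a W ⇒ L
n=12: can move to 4, which is L ⇒ W
n=13: the only move is to 12(W), a W ⇒ L
n=14: can move to 7, which is L ⇒ W
n=15: moves to 5(W), 10(W), 12(W), 14(W); every one is W ⇒ L
n=16: can move to 15, which is L ⇒ W
n=17: the only move is to 16(W), a W ⇒ L
n=18: can move to 9, which is L ⇒ W
n=19: the only move is to 18(W), a W ⇒ L
n=20: can move to 15, which is L ⇒ W
n=21: can move to 7, which is L ⇒ W
n=22: can move to 11, which is L ⇒ W
n=23: the only move is to 22(W), a W ⇒ L
n=24: can move to 23, which is L ⇒ W
From 24, the L positions reachable in one move are: 23.

Move to 23.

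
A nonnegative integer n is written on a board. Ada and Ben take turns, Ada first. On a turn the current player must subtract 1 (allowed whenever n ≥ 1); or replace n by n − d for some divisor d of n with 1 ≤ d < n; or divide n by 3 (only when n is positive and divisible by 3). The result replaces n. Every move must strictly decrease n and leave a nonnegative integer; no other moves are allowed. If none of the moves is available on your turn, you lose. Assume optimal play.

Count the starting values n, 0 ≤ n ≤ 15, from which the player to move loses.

Classify positions by backward induction: terminal positions (no move available) are L. From any other position, the mover wins iff some move reaches an L.
n=0: no move → L
n=1: →0(L), so W
n=2: →1(W) only, which is W, so L
n=3: →2(L), so W
n=4: →2(L), so W
n=5: →4(W) only, which is W, so L
n=6: →2(L), so W
n=7: →6(W) only, which is W, so L
n=8: →7(L), so W
n=9: →3(W), 6(W), 8(W) — all W, so L
n=10: →5(L), so W
n=11: →10(W) only, which is W, so L
n=12: →9(L), so W
n=13: →12(W) only, which is W, so L
n=14: →7(L), so W
n=15: →5(L), so W
L entries with 0 ≤ n ≤ 15: n = 0, 2, 5, 7, 9, 11, 13; that makes 7.

7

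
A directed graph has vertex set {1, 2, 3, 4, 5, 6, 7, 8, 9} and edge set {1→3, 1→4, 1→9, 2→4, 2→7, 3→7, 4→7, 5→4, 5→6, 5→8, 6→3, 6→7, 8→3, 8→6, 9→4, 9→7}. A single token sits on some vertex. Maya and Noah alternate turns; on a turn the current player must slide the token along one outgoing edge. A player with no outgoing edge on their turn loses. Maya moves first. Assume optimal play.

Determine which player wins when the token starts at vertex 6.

Build the W/L table. Terminal = L. A non-terminal position is W if it has a move to some L; otherwise it is L.
Every edge goes from a vertex to one that appears earlier in the order 7, 3, 6, 4, 8, 9, 1, 2, 5, so processing vertices in that order labels each vertex after all of its successors.
7: no outgoing edge → L
3: →7(L), so W
6: →7(L), so W
4: →7(L), so W
8: →6(W), 3(W) — all W, so L
9: →7(L), so W
1: →9(W), 4(W), 3(W) — all W, so L
2: →7(L), so W
5: →8(L), so W
From 6 Maya can move to 7, reaching an L position.

Maya wins.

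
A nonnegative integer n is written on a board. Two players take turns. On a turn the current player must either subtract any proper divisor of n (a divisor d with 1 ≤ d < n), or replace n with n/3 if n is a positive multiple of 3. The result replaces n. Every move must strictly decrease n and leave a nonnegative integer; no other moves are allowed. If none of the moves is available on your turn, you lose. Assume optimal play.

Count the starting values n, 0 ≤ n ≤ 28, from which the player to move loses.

13

Use the standard recursion: the mover loses at a terminal position; elsewhere, the mover wins exactly when some move hands the opponent an L position.
n=0: no move → L
n=1: no move → L
n=2: →1(L), so W
n=3: →1(L), so W
n=4: →2(W), 3(W) — all W, so L
n=5: →4(L), so W
n=6: →4(L), so W
n=7: →6(W) only, which is W, so L
n=8: →4(L), so W
n=9: →3(W), 6(W), 8(W) — all W, so L
n=10: →9(L), so W
n=11: →10(W) only, which is W, so L
n=12: →4(L), so W
n=13: →12(W) only, which is W, so L
n=14: →7(L), so W
n=15: →5(W), 10(W), 12(W), 14(W) — all W, so L
n=16: →15(L), so W
n=17: →16(W) only, which is W, so L
n=18: →9(L), so W
n=19: →18(W) only, which is W, so L
n=20: →15(L), so W
n=21: →7(L), so W
n=22: →11(L), so W
n=23: →22(W) only, which is W, so L
n=24: →23(L), so W
n=25: →20(W), 24(W) — all W, so L
n=26: →13(L), so W
n=27: →9(L), so W
n=28: →14(W), 21(W), 24(W), 26(W), 27(W) — all W, so L
L entries with 0 ≤ n ≤ 28: n = 0, 1, 4, 7, 9, 11, 13, 15, 17, 19, 23, 25, 28; that makes 13.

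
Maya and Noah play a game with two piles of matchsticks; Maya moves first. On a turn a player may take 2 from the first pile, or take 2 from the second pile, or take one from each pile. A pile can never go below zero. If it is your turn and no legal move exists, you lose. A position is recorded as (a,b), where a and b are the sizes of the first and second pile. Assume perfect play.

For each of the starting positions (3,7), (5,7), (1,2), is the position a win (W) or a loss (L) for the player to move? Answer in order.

(3,7): W, (5,7): L, (1,2): W

Compute win/loss labels from the base case upward. A position with no move is L. Any other position is W if it can reach an L in one move, else L.
No move ever increases a pile, so every position that can arise here has a ≤ 5 and b ≤ 7; it is enough to label the cells with 0 ≤ a ≤ 5 and 0 ≤ b ≤ 7.
Every move lowers a or b (never raises either), so fill the grid row by row in increasing a, and left to right within a row: each cell's successors are then already labelled.
      b=0  b=1  b=2  b=3  b=4  b=5  b=6  b=7
a=0:    L    L    W    W    L    L    W    W
a=1:    L    W    W    L    L    W    W    L
a=2:    W    W    L    L    W    W    L    L
a=3:    W    L    L    W    W    L    L    W
a=4:    L    L    W    W    L    L    W    W
a=5:    L    W    W    L    L    W    W    L
Cells with no legal move (terminal, hence L): (0,0), (0,1), (1,0).
The remaining L cells, each justified by listing all of its moves:
(0,4): →(0,2)(W) only, which is W, so L
(0,5): →(0,3)(W) only, which is W, so L
(1,3): →(1,1)(W), (0,2)(W) — all W, so L
(1,4): →(1,2)(W), (0,3)(W) — all W, so L
(1,7): →(1,5)(W), (0,6)(W) — all W, so L
(2,2): →(0,2)(W), (2,0)(W), (1,1)(W) — all W, so L
(2,3): →(0,3)(W), (2,1)(W), (1,2)(W) — all W, so L
(2,6): →(0,6)(W), (2,4)(W), (1,5)(W) — all W, so L
(2,7): →(0,7)(W), (2,5)(W), (1,6)(W) — all W, so L
(3,1): →(1,1)(W), (2,0)(W) — all W, so L
(3,2): →(1,2)(W), (3,0)(W), (2,1)(W) — all W, so L
(3,5): →(1,5)(W), (3,3)(W), (2,4)(W) — all W, so L
(3,6): →(1,6)(W), (3,4)(W), (2,5)(W) — all W, so L
(4,0): →(2,0)(W) only, which is W, so L
(4,1): →(2,1)(W), (3,0)(W) — all W, so L
(4,4): →(2,4)(W), (4,2)(W), (3,3)(W) — all W, so L
(4,5): →(2,5)(W), (4,3)(W), (3,4)(W) — all W, so L
(5,0): →(3,0)(W) only, which is W, so L
(5,3): →(3,3)(W), (5,1)(W), (4,2)(W) — all W, so L
(5,4): →(3,4)(W), (5,2)(W), (4,3)(W) — all W, so L
(5,7): →(3,7)(W), (5,5)(W), (4,6)(W) — all W, so L
Every other cell has at least one move into one of the L cells above, so it is W.
(3,7): the move to (1,7) reaches an L cell, so W
(5,7): one of the L cells justified above, so L
(1,2): the move to (1,0) reaches an L cell, so W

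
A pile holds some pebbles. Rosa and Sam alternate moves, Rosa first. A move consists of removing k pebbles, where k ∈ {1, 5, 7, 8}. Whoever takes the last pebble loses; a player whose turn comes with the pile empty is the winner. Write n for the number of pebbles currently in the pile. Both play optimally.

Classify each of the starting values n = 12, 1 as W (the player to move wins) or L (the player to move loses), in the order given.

Positions with no move are W. A position that does have a move is losing for the player to move precisely when every available move leads to a winning position for the opponent. Fill in the labels:
n=0: no move; the opponent has just taken the last pebble and therefore loses → W
n=1: the only move is to 0(W), a W ⇒ L
n=2: can move to 1, which is L ⇒ W
n=3: the only move is to 2(W), a W ⇒ L
n=4: can move to 3, which is L ⇒ W
n=5: moves to 4(W), 0(W); every one is W ⇒ L
n=6: can move to 5, which is L ⇒ W
n=7: moves to 6(W), 2(W), 0(W); every one is W ⇒ L
n=8: can move to 7, which is L ⇒ W
n=9: can move to 1, which is L ⇒ W
n=10: can move to 5, which is L ⇒ W
n=11: can move to 3, which is L ⇒ W
n=12: can move to 7, which is L ⇒ W

12: W, 1: L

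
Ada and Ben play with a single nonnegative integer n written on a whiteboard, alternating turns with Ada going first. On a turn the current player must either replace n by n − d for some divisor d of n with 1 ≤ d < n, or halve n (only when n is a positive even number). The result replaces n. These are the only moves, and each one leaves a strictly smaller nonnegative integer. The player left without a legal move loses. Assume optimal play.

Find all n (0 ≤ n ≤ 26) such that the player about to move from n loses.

0, 1, 3, 5, 7, 9, 11, 13, 15, 17, 19, 21, 23, 25

Work bottom-up. With no move the player to move loses. Otherwise the position is W if at least one move leads to an L position for the opponent, and L if every move leads to a W.
n=0: no move → L
n=1: no move → L
n=2: →1(L), so W
n=3: →2(W) only, which is W, so L
n=4: →3(L), so W
n=5: →4(W) only, which is W, so L
n=6: →3(L), so W
n=7: →6(W) only, which is W, so L
n=8: →7(L), so W
n=9: →6(W), 8(W) — all W, so L
n=10: →5(L), so W
n=11: →10(W) only, which is W, so L
n=12: →9(L), so W
n=13: →12(W) only, which is W, so L
n=14: →7(L), so W
n=15: →10(W), 12(W), 14(W) — all W, so L
n=16: →15(L), so W
n=17: →16(W) only, which is W, so L
n=18: →9(L), so W
n=19: →18(W) only, which is W, so L
n=20: →15(L), so W
n=21: →14(W), 18(W), 20(W) — all W, so L
n=22: →11(L), so W
n=23: →22(W) only, which is W, so L
n=24: →21(L), so W
n=25: →20(W), 24(W) — all W, so L
n=26: →13(L), so W
The losing starting values of n are exactly the entries labelled L in this table (14 of them).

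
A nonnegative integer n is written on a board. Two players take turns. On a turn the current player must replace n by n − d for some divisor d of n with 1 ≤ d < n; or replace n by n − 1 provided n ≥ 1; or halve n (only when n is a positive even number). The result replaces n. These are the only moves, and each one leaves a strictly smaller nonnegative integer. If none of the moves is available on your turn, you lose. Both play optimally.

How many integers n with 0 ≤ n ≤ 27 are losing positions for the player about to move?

Positions with no move are L. A position that does have a move is losing for the player to move precisely when every available move leads to a winning position for the opponent. Fill in the labels:
n=0: no move → L
n=1: can move to 0, which is L ⇒ W
n=2: the only move is to 1(W), a W ⇒ L
n=3: can move to 2, which is L ⇒ W
n=4: can move to 2, which is L ⇒ W
n=5: the only move is to 4(W), a W ⇒ L
n=6: can move to 5, which is L ⇒ W
n=7: the only move is to 6(W), a W ⇒ L
n=8: can move to 7, which is L ⇒ W
n=9: moves to 6(W), 8(W); every one is W ⇒ L
n=10: can move to 5, which is L ⇒ W
n=11: the only move is to 10(W), a W ⇒ L
n=12: can move to 9, which is L ⇒ W
n=13: the only move is to 12(W), a W ⇒ L
n=14: can move to 7, which is L ⇒ W
n=15: moves to 10(W), 12(W), 14(W); every one is W ⇒ L
n=16: can move to 15, which is L ⇒ W
n=17: the only move is to 16(W), a W ⇒ L
n=18: can move to 9, which is L ⇒ W
n=19: the only move is to 18(W), a W ⇒ L
n=20: can move to 15, which is L ⇒ W
n=21: moves to 14(W), 18(W), 20(W); every one is W ⇒ L
n=22: can move to 11, which is L ⇒ W
n=23: the only move is to 22(W), a W ⇒ L
n=24: can move to 21, which is L ⇒ W
n=25: moves to 20(W), 24(W); every one is W ⇒ L
n=26: can move to 13, which is L ⇒ W
n=27: moves to 18(W), 24(W), 26(W); every one is W ⇒ L
L entries with 0 ≤ n ≤ 27: n = 0, 2, 5, 7, 9, 11, 13, 15, 17, 19, 21, 23, 25, 27; that makes 14.

14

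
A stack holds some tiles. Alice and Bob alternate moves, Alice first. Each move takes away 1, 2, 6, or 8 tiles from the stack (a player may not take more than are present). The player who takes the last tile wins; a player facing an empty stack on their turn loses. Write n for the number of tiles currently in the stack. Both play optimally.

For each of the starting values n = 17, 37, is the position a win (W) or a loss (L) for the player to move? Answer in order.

Build the W/L table. Terminal = L. A non-terminal position is W if it has a move to some L; otherwise it is L.
n=0: no move → L
n=1: →0(L), so W
n=2: →0(L), so W
n=3: →2(W), 1(W) — all W, so L
n=4: →3(L), so W
n=5: →3(L), so W
n=6: →0(L), so W
n=7: →6(W), 5(W), 1(W) — all W, so L
n=8: →7(L), so W
n=9: →7(L), so W
n=10: →9(W), 8(W), 4(W), 2(W) — all W, so L
n=11: →10(L), so W
n=12: →10(L), so W
n=13: →7(L), so W
n=14: →13(W), 12(W), 8(W), 6(W) — all W, so L
n=15: →14(L), so W
n=16: →14(L), so W
n=17: →16(W), 15(W), 11(W), 9(W) — all W, so L
n=18: →17(L), so W
n=19: →17(L), so W
n=20: →14(L), so W
n=21: →20(W), 19(W), 15(W), 13(W) — all W, so L
n=22: →21(L), so W
n=23: →21(L), so W
n=24: →23(W), 22(W), 18(W), 16(W) — all W, so L
n=25: →24(L), so W
n=26: →24(L), so W
n=27: →21(L), so W
n=28: →27(W), 26(W), 22(W), 20(W) — all W, so L
n=29: →28(L), so W
n=30: →28(L), so W
n=31: →30(W), 29(W), 25(W), 23(W) — all W, so L
n=32: →31(L), so W
n=33: →31(L), so W
n=34: →28(L), so W
n=35: →34(W), 33(W), 29(W), 27(W) — all W, so L
n=36: →35(L), so W
n=37: →35(L), so W

17: L, 37: W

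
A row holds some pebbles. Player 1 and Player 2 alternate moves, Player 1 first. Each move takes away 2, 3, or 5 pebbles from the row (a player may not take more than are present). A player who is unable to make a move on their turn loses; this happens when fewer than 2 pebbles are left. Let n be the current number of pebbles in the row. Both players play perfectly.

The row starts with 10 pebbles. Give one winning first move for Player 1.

Remove 2, leaving 8.

Work bottom-up. With no move the player to move loses. Otherwise the position is W if at least one move leads to an L position for the opponent, and L if every move leads to a W.
n=0: no move → L
n=1: no move → L
n=2: →0(L), so W
n=3: →1(L), so W
n=4: →1(L), so W
n=5: →0(L), so W
n=6: →1(L), so W
n=7: →5(W), 4(W), 2(W) — all W, so L
n=8: →6(W), 5(W), 3(W) — all W, so L
n=9: →7(L), so W
n=10: →8(L), so W
From 10, the L positions reachable in one move are: 8, 7. Any move reaching one of these is winning.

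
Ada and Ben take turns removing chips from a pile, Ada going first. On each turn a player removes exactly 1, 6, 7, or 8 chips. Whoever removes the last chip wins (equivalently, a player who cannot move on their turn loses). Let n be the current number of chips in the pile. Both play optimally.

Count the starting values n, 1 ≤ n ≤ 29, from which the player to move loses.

Use the standard recursion: the mover loses at a terminal position; elsewhere, the mover wins exactly when some move hands the opponent an L position.
n=0: no move → L
n=1: W (go to 0, an L position)
n=2: L (sole option 1(W) is W)
n=3: W (go to 2, an L position)
n=4: L (sole option 3(W) is W)
n=5: W (go to 4, an L position)
n=6: W (go to 0, an L position)
n=7: W (go to 0, an L position)
n=8: W (go to 2, an L position)
n=9: W (go to 2, an L position)
n=10: W (go to 4, an L position)
n=11: W (go to 4, an L position)
n=12: W (go to 4, an L position)
n=13: L (options 12(W), 7(W), 6(W), 5(W) are all W)
n=14: W (go to 13, an L position)
n=15: L (options 14(W), 9(W), 8(W), 7(W) are all W)
n=16: W (go to 15, an L position)
n=17: L (options 16(W), 11(W), 10(W), 9(W) are all W)
n=18: W (go to 17, an L position)
n=19: W (go to 13, an L position)
n=20: W (go to 13, an L position)
n=21: W (go to 15, an L position)
n=22: W (go to 15, an L position)
n=23: W (go to 17, an L position)
n=24: W (go to 17, an L position)
n=25: W (go to 17, an L position)
n=26: L (options 25(W), 20(W), 19(W), 18(W) are all W)
n=27: W (go to 26, an L position)
n=28: L (options 27(W), 22(W), 21(W), 20(W) are all W)
n=29: W (go to 28, an L position)
L entries with 1 ≤ n ≤ 29 (n=0 is outside the asked range and is not counted): n = 2, 4, 13, 15, 17, 26, 28; that makes 7.

7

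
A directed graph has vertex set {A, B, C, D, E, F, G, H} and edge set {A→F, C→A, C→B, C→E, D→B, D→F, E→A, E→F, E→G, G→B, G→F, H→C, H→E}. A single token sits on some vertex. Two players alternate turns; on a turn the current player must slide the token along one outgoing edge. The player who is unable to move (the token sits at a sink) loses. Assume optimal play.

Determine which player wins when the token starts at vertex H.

The second player wins.

Build the W/L table. Terminal = L. A non-terminal position is W if it has a move to some L; otherwise it is L.
Every edge goes from a vertex to one that appears earlier in the order B, F, G, A, E, D, C, H, so processing vertices in that order labels each vertex after all of its successors.
B: no outgoing edge → L
F: no outgoing edge → L
G: →F(L), so W
A: →F(L), so W
E: →F(L), so W
D: →F(L), so W
C: →B(L), so W
H: →C(W), E(W) — all W, so L
Every move from H reaches a W position, so the mover loses.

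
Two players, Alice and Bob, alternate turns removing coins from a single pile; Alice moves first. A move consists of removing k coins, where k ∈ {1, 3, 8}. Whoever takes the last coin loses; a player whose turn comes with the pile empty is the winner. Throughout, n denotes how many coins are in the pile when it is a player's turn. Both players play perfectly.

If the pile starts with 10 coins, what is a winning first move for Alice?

Remove 3, leaving 7.

Compute win/loss labels from the base case upward. A position with no move is W. Any other position is W if it can reach an L in one move, else L.
n=0: no move; the opponent has just taken the last coin and therefore loses → W
n=1: →0(W) only, which is W, so L
n=2: →1(L), so W
n=3: →2(W), 0(W) — all W, so L
n=4: →3(L), so W
n=5: →4(W), 2(W) — all W, so L
n=6: →5(L), so W
n=7: →6(W), 4(W) — all W, so L
n=8: →7(L), so W
n=9: →1(L), so W
n=10: →7(L), so W
From 10, the L positions reachable in one move are: 7.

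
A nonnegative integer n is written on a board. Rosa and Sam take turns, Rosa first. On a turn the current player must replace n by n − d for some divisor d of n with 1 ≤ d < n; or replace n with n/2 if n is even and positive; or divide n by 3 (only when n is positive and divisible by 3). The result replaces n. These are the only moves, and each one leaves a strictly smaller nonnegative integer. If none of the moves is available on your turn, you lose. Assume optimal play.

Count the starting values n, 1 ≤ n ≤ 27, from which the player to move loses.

11

Build the W/L table. Terminal = L. A non-terminal position is W if it has a move to some L; otherwise it is L.
n=0: no move → L
n=1: no move → L
n=2: can move to 1, which is L ⇒ W
n=3: can move to 1, which is L ⇒ W
n=4: moves to 2(W), 3(W); every one is W ⇒ L
n=5: can move to 4, which is L ⇒ W
n=6: can move to 4, which is L ⇒ W
n=7: the only move is to 6(W), a W ⇒ L
n=8: can move to 4, which is L ⇒ W
n=9: moves to 3(W), 6(W), 8(W); every one is W ⇒ L
n=10: can move to 9, which is L ⇒ W
n=11: the only move is to 10(W), a W ⇒ L
n=12: can move to 4, which is L ⇒ W
n=13: the only move is to 12(W), a W ⇒ L
n=14: can move to 7, which is L ⇒ W
n=15: moves to 5(W), 10(W), 12(W), 14(W); every one is W ⇒ L
n=16: can move to 15, which is L ⇒ W
n=17: the only move is to 16(W), a W ⇒ L
n=18: can move to 9, which is L ⇒ W
n=19: the only move is to 18(W), a W ⇒ L
n=20: can move to 15, which is L ⇒ W
n=21: can move to 7, which is L ⇒ W
n=22: can move to 11, which is L ⇒ W
n=23: the only move is to 22(W), a W ⇒ L
n=24: can move to 23, which is L ⇒ W
n=25: moves to 20(W), 24(W); every one is W ⇒ L
n=26: can move to 13, which is L ⇒ W
n=27: can move to 9, which is L ⇒ W
L entries with 1 ≤ n ≤ 27 (n=0 is outside the asked range and is not counted): n = 1, 4, 7, 9, 11, 13, 15, 17, 19, 23, 25; that makes 11.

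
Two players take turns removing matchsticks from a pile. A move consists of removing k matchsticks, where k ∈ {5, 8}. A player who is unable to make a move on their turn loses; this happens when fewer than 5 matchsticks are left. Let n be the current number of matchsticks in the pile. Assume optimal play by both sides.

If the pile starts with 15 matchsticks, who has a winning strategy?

The second player wins.

Work bottom-up. With no move the player to move loses. Otherwise the position is W if at least one move leads to an L position for the opponent, and L if every move leads to a W.
n=0: no move → L
n=1: no move → L
n=2: no move → L
n=3: no move → L
n=4: no move → L
n=5: W (go to 0, an L position)
n=6: W (go to 1, an L position)
n=7: W (go to 2, an L position)
n=8: W (go to 3, an L position)
n=9: W (go to 4, an L position)
n=10: W (go to 2, an L position)
n=11: W (go to 3, an L position)
n=12: W (go to 4, an L position)
n=13: L (options 8(W), 5(W) are all W)
n=14: L (options 9(W), 6(W) are all W)
n=15: L (options 10(W), 7(W) are all W)
The starting position 15 is L: whatever the player to move does, the opponent receives a W position.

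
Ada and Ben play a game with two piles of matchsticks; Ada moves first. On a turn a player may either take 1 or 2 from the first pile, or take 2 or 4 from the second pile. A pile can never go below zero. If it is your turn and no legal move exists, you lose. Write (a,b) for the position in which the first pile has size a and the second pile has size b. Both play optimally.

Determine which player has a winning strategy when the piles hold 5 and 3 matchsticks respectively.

Ada wins.

Use the standard recursion: the mover loses at a terminal position; elsewhere, the mover wins exactly when some move hands the opponent an L position.
No move ever increases a pile, so every position that can arise here has a ≤ 5 and b ≤ 3; it is enough to label the cells with 0 ≤ a ≤ 5 and 0 ≤ b ≤ 3.
Every move lowers a or b (never raises either), so fill the grid row by row in increasing a, and left to right within a row: each cell's successors are then already labelled.
      b=0  b=1  b=2  b=3
a=0:    L    L    W    W
a=1:    W    W    L    L
a=2:    W    W    W    W
a=3:    L    L    W    W
a=4:    W    W    L    L
a=5:    W    W    W    W
Cells with no legal move (terminal, hence L): (0,0), (0,1).
The remaining L cells, each justified by listing all of its moves:
(1,2): moves to (0,2)(W), (1,0)(W); every one is W ⇒ L
(1,3): moves to (0,3)(W), (1,1)(W); every one is W ⇒ L
(3,0): moves to (2,0)(W), (1,0)(W); every one is W ⇒ L
(3,1): moves to (2,1)(W), (1,1)(W); every one is W ⇒ L
(4,2): moves to (3,2)(W), (2,2)(W), (4,0)(W); every one is W ⇒ L
(4,3): moves to (3,3)(W), (2,3)(W), (4,1)(W); every one is W ⇒ L
Every other cell has at least one move into one of the L cells above, so it is W.
From (5,3) Ada can move to (4,3), reaching an L position.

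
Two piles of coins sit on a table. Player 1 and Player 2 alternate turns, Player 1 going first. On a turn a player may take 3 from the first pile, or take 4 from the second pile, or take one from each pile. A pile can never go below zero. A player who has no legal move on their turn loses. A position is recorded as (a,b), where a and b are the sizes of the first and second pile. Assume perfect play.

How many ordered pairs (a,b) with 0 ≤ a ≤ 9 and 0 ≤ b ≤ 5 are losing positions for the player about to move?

Classify positions by backward induction: terminal positions (no move available) are L. From any other position, the mover wins iff some move reaches an L.
Every move lowers a or b (never raises either), so fill the grid row by row in increasing a, and left to right within a row: each cell's successors are then already labelled.
      b=0  b=1  b=2  b=3  b=4  b=5
a=0:    L    L    L    L    W    W
a=1:    L    W    W    W    W    L
a=2:    L    W    L    L    W    L
a=3:    W    W    W    W    W    L
a=4:    W    L    L    L    L    W
a=5:    W    L    W    W    W    W
a=6:    L    L    W    L    W    W
a=7:    L    W    W    W    W    L
a=8:    L    W    L    L    W    L
a=9:    W    W    L    W    W    L
Cells with no legal move (terminal, hence L): (0,0), (0,1), (0,2), (0,3), (1,0), (2,0).
The remaining L cells, each justified by listing all of its moves:
(1,5): L (options (1,1)(W), (0,4)(W) are all W)
(2,2): L (sole option (1,1)(W) is W)
(2,3): L (sole option (1,2)(W) is W)
(2,5): L (options (2,1)(W), (1,4)(W) are all W)
(3,5): L (options (0,5)(W), (3,1)(W), (2,4)(W) are all W)
(4,1): L (options (1,1)(W), (3,0)(W) are all W)
(4,2): L (options (1,2)(W), (3,1)(W) are all W)
(4,3): L (options (1,3)(W), (3,2)(W) are all W)
(4,4): L (options (1,4)(W), (4,0)(W), (3,3)(W) are all W)
(5,1): L (options (2,1)(W), (4,0)(W) are all W)
(6,0): L (sole option (3,0)(W) is W)
(6,1): L (options (3,1)(W), (5,0)(W) are all W)
(6,3): L (options (3,3)(W), (5,2)(W) are all W)
(7,0): L (sole option (4,0)(W) is W)
(7,5): L (options (4,5)(W), (7,1)(W), (6,4)(W) are all W)
(8,0): L (sole option (5,0)(W) is W)
(8,2): L (options (5,2)(W), (7,1)(W) are all W)
(8,3): L (options (5,3)(W), (7,2)(W) are all W)
(8,5): L (options (5,5)(W), (8,1)(W), (7,4)(W) are all W)
(9,2): L (options (6,2)(W), (8,1)(W) are all W)
(9,5): L (options (6,5)(W), (9,1)(W), (8,4)(W) are all W)
Every other cell has at least one move into one of the L cells above, so it is W.
L cells per row: a=0: 4, a=1: 2, a=2: 4, a=3: 1, a=4: 4, a=5: 1, a=6: 3, a=7: 2, a=8: 4, a=9: 2; total 27.

27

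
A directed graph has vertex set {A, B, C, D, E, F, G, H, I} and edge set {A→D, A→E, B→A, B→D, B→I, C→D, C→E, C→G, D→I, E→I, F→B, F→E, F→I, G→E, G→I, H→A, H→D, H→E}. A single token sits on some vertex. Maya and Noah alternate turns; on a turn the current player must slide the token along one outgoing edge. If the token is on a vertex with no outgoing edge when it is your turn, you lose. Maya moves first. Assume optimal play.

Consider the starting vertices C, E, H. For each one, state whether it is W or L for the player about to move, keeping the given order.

Compute win/loss labels from the base case upward. A position with no move is L. Any other position is W if it can reach an L in one move, else L.
Every edge goes from a vertex to one that appears earlier in the order I, E, D, A, G, B, F, H, C, so processing vertices in that order labels each vertex after all of its successors.
I: no outgoing edge → L
E: can move to I, which is L ⇒ W
D: can move to I, which is L ⇒ W
A: moves to D(W), E(W); every one is W ⇒ L
G: can move to I, which is L ⇒ W
B: can move to A, which is L ⇒ W
F: can move to I, which is L ⇒ W
H: can move to A, which is L ⇒ W
C: moves to G(W), D(W), E(W); every one is W ⇒ L

C: L, E: W, H: W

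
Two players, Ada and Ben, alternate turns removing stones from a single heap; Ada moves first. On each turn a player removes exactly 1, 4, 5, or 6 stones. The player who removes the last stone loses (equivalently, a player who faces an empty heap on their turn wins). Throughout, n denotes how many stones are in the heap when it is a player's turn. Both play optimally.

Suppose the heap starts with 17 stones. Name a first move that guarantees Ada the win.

Classify positions by backward induction: terminal positions (no move available) are W. From any other position, the mover wins iff some move reaches an L.
n=0: no move; the opponent has just taken the last stone and therefore loses → W
n=1: only reaches 0(W), which is W → L
n=2: reaches L-position 1 → W
n=3: only reaches 2(W), which is W → L
n=4: reaches L-position 3 → W
n=5: reaches L-position 1 → W
n=6: reaches L-position 1 → W
n=7: reaches L-position 3 → W
n=8: reaches L-position 3 → W
n=9: reaches L-position 3 → W
n=10: only reaches 9(W), 6(W), 5(W), 4(W), all W → L
n=11: reaches L-position 10 → W
n=12: only reaches 11(W), 8(W), 7(W), 6(W), all W → L
n=13: reaches L-position 12 → W
n=14: reaches L-position 10 → W
n=15: reaches L-position 10 → W
n=16: reaches L-position 12 → W
n=17: reaches L-position 12 → W
From 17, the L positions reachable in one move are: 12.

Remove 5, leaving 12.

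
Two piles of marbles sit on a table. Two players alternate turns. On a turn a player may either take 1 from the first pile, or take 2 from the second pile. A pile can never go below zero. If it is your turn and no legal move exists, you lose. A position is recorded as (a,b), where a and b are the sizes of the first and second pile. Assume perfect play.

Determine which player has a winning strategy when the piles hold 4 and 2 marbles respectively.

The first player wins.

Classify positions by backward induction: terminal positions (no move available) are L. From any other position, the mover wins iff some move reaches an L.
No move ever increases a pile, so every position that can arise here has a ≤ 4 and b ≤ 2; it is enough to label the cells with 0 ≤ a ≤ 4 and 0 ≤ b ≤ 2.
Every move lowers a or b (never raises either), so fill the grid row by row in increasing a, and left to right within a row: each cell's successors are then already labelled.
      b=0  b=1  b=2
a=0:    L    L    W
a=1:    W    W    L
a=2:    L    L    W
a=3:    W    W    L
a=4:    L    L    W
Cells with no legal move (terminal, hence L): (0,0), (0,1).
The remaining L cells, each justified by listing all of its moves:
(1,2): →(0,2)(W), (1,0)(W) — all W, so L
(2,0): →(1,0)(W) only, which is W, so L
(2,1): →(1,1)(W) only, which is W, so L
(3,2): →(2,2)(W), (3,0)(W) — all W, so L
(4,0): →(3,0)(W) only, which is W, so L
(4,1): →(3,1)(W) only, which is W, so L
Every other cell has at least one move into one of the L cells above, so it is W.
The starting position (4,2) is W: the player to move should move to (3,2), handing over an L position.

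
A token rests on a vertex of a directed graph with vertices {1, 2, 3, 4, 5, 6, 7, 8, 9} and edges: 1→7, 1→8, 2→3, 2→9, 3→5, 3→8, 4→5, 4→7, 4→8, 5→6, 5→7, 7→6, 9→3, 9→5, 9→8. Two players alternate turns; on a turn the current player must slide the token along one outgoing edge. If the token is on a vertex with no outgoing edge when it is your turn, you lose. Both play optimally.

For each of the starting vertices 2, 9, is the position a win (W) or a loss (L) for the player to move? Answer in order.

2: L, 9: W

Build the W/L table. Terminal = L. A non-terminal position is W if it has a move to some L; otherwise it is L.
Every edge goes from a vertex to one that appears earlier in the order 6, 8, 7, 5, 4, 3, 1, 9, 2, so processing vertices in that order labels each vertex after all of its successors.
6: no outgoing edge → L
8: no outgoing edge → L
7: can move to 6, which is L ⇒ W
5: can move to 6, which is L ⇒ W
4: can move to 8, which is L ⇒ W
3: can move to 8, which is L ⇒ W
1: can move to 8, which is L ⇒ W
9: can move to 8, which is L ⇒ W
2: moves to 9(W), 3(W); every one is W ⇒ L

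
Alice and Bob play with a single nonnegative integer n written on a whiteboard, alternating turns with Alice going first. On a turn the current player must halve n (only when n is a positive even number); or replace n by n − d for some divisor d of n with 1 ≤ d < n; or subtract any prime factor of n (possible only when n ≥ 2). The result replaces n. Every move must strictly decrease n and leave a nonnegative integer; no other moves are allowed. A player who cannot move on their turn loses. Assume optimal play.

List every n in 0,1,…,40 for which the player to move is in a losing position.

0, 1, 4, 9, 14, 20, 26, 32, 35, 38

Positions with no move are L. A position that does have a move is losing for the player to move precisely when every available move leads to a winning position for the opponent. Fill in the labels:
n=0: no move → L
n=1: no move → L
n=2: →0(L), so W
n=3: →0(L), so W
n=4: →2(W), 3(W) — all W, so L
n=5: →0(L), so W
n=6: →4(L), so W
n=7: →0(L), so W
n=8: →4(L), so W
n=9: →6(W), 8(W) — all W, so L
n=10: →9(L), so W
n=11: →0(L), so W
n=12: →9(L), so W
n=13: →0(L), so W
n=14: →7(W), 12(W), 13(W) — all W, so L
n=15: →14(L), so W
n=16: →14(L), so W
n=17: →0(L), so W
n=18: →9(L), so W
n=19: →0(L), so W
n=20: →10(W), 15(W), 16(W), 18(W), 19(W) — all W, so L
n=21: →14(L), so W
n=22: →20(L), so W
n=23: →0(L), so W
n=24: →20(L), so W
n=25: →20(L), so W
n=26: →13(W), 24(W), 25(W) — all W, so L
n=27: →26(L), so W
n=28: →14(L), so W
n=29: →0(L), so W
n=30: →20(L), so W
n=31: →0(L), so W
n=32: →16(W), 24(W), 28(W), 30(W), 31(W) — all W, so L
n=33: →32(L), so W
n=34: →32(L), so W
n=35: →28(W), 30(W), 34(W) — all W, so L
n=36: →32(L), so W
n=37: →0(L), so W
n=38: →19(W), 36(W), 37(W) — all W, so L
n=39: →26(L), so W
n=40: →20(L), so W
Reading off the rows marked L gives the requested list; there are 10 such values of n.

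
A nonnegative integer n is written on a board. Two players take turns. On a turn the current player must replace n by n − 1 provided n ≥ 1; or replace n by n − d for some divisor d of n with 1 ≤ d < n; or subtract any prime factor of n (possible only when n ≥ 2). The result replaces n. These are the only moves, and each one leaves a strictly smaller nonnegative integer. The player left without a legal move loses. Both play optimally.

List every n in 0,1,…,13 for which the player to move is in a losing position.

Compute win/loss labels from the base case upward. A position with no move is L. Any other position is W if it can reach an L in one move, else L.
n=0: no move → L
n=1: W (go to 0, an L position)
n=2: W (go to 0, an L position)
n=3: W (go to 0, an L position)
n=4: L (options 2(W), 3(W) are all W)
n=5: W (go to 0, an L position)
n=6: W (go to 4, an L position)
n=7: W (go to 0, an L position)
n=8: W (go to 4, an L position)
n=9: L (options 6(W), 8(W) are all W)
n=10: W (go to 9, an L position)
n=11: W (go to 0, an L position)
n=12: W (go to 9, an L position)
n=13: W (go to 0, an L position)
The losing starting values of n are exactly the entries labelled L in this table (3 of them).

0, 4, 9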